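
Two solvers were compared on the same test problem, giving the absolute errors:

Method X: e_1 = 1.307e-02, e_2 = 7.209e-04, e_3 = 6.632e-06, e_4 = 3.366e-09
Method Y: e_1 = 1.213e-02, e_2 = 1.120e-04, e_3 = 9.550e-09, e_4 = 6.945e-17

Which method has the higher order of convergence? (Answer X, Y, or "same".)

Y

Method X: p ≈ ln(3.366e-09/6.632e-06)/ln(6.632e-06/7.209e-04) ≈ 1.62.
Method Y: p ≈ ln(6.945e-17/9.550e-09)/ln(9.550e-09/1.120e-04) ≈ 2.00.
Method Y has the higher order (≈2.0 vs ≈1.6).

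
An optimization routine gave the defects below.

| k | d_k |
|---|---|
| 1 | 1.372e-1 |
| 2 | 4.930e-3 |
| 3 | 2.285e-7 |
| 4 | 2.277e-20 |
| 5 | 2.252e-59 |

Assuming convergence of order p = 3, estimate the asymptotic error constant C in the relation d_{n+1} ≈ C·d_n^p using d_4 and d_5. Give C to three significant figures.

C ≈ d_5 / d_4^3
  = 2.252e-59 / (2.277e-20)^3
  = 2.252e-59 / 1.18056e-59 ≈ 1.9076

1.91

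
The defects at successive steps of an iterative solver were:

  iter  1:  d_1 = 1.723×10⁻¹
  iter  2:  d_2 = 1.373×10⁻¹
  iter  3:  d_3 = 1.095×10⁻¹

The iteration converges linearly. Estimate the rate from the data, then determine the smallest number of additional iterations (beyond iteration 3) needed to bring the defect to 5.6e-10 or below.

Rate ρ ≈ d_3/d_2 = 1.095×10⁻¹/1.373×10⁻¹ = 0.7975.
After j more steps, d_{3+j} ≈ 1.095×10⁻¹·ρ^j; need ρ^j ≤ 5.6e-10/1.095×10⁻¹ = 5.11416e-09.
j ≥ ln(5.11416e-09)/ln(0.7975) = -19.0913/-0.22627 = 84.374.
So 85 more iterations are needed.

85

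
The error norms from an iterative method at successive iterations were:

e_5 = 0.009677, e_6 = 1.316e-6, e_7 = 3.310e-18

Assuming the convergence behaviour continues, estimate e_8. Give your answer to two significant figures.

First estimate the order: p ≈ ln(e_7/e_6) / ln(e_6/e_5) = ln(3.310e-18/1.316e-6)/ln(1.316e-6/0.009677) = ln(2.5152e-12)/ln(0.000135993) ≈ 3.0000.
Then e_8 ≈ e_7·(e_7/e_6)^p = 3.310e-18·(2.5152e-12)^3.0000 = 3.310e-18·1.59117e-35 ≈ 5.267e-53.

5.3e-53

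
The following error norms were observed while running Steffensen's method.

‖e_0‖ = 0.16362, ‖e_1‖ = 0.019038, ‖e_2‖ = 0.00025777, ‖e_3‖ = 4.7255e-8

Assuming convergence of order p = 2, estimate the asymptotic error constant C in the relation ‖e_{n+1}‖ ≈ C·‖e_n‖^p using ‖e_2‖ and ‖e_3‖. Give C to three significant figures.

C ≈ ‖e_3‖ / ‖e_2‖^2
  = 4.7255e-8 / (0.00025777)^2
  = 4.7255e-8 / 6.64454e-08 ≈ 0.71119

0.711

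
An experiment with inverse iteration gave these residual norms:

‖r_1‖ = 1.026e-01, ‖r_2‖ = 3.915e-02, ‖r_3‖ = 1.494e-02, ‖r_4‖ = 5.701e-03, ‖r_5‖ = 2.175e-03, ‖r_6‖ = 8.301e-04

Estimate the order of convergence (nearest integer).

1

Consecutive ratios: ‖r_6‖/‖r_5‖ = 8.301e-04/2.175e-03 = 0.381655, ‖r_5‖/‖r_4‖ = 2.175e-03/5.701e-03 = 0.381512.
p ≈ ln(0.381655)/ln(0.381512) = -0.9632/-0.9636 ≈ 1.00.
So the convergence is linear (order 1).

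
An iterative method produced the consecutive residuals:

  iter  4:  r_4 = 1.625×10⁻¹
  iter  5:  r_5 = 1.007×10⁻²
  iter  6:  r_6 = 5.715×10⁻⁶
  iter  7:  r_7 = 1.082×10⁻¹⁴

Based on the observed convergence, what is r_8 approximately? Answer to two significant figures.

3.9e-38

First estimate the order: p ≈ ln(r_7/r_6) / ln(r_6/r_5) = ln(1.082×10⁻¹⁴/5.715×10⁻⁶)/ln(5.715×10⁻⁶/1.007×10⁻²) = ln(1.89326e-09)/ln(0.000567527) ≈ 2.6872.
Then r_8 ≈ r_7·(r_7/r_6)^p = 1.082×10⁻¹⁴·(1.89326e-09)^2.6872 = 1.082×10⁻¹⁴·3.63178e-24 ≈ 3.93e-38.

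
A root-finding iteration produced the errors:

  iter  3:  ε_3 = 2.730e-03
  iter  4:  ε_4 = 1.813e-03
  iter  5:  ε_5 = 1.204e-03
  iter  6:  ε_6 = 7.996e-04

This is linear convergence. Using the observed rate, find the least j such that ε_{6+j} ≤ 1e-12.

51

Rate ρ ≈ ε_6/ε_5 = 7.996e-04/1.204e-03 = 0.6641.
After j more steps, ε_{6+j} ≈ 7.996e-04·ρ^j; need ρ^j ≤ 1e-12/7.996e-04 = 1.25063e-09.
j ≥ ln(1.25063e-09)/ln(0.6641) = -20.4996/-0.40932 = 50.082.
So 51 more iterations are needed.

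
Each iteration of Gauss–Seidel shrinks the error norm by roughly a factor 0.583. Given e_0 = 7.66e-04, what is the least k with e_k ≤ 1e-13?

After k steps, e_k ≈ 7.66e-04·0.583^k.
Need 0.583^k ≤ 1e-13/7.66e-04 = 1.30548e-10.
k ≥ ln(1.30548e-10)/ln(0.583) = -22.7593/-0.53957 = 42.180.
Smallest integer k = 43.

43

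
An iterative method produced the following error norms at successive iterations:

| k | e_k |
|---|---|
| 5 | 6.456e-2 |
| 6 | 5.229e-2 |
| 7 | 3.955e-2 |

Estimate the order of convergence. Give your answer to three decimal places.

p ≈ ln(e_7/e_6) / ln(e_6/e_5)
  = ln(3.955e-2/5.229e-2) / ln(5.229e-2/6.456e-2)
  = ln(0.756359) / ln(0.809944)
  = -0.279239 / -0.210790 ≈ 1.324726

1.325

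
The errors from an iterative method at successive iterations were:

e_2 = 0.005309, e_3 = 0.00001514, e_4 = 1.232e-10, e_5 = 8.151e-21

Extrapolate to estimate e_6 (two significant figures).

3.6e-41

First estimate the order: p ≈ ln(e_5/e_4) / ln(e_4/e_3) = ln(8.151e-21/1.232e-10)/ln(1.232e-10/0.00001514) = ln(6.61607e-11)/ln(8.13738e-06) ≈ 2.0001.
Then e_6 ≈ e_5·(e_5/e_4)^p = 8.151e-21·(6.61607e-11)^2.0001 = 8.151e-21·4.36699e-21 ≈ 3.56e-41.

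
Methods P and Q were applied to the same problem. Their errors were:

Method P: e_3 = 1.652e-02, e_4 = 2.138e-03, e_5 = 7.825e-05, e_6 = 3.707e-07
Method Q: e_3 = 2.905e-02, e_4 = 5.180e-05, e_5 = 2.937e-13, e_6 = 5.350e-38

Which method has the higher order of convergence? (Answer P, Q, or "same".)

Method P: p ≈ ln(3.707e-07/7.825e-05)/ln(7.825e-05/2.138e-03) ≈ 1.62.
Method Q: p ≈ ln(5.350e-38/2.937e-13)/ln(2.937e-13/5.180e-05) ≈ 3.00.
Method Q has the higher order (≈3.0 vs ≈1.6).

Q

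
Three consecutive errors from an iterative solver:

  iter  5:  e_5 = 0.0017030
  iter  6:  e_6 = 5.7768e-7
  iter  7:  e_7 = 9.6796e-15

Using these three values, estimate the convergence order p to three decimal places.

p ≈ ln(e_7/e_6) / ln(e_6/e_5)
  = ln(9.6796e-15/5.7768e-7) / ln(5.7768e-7/0.0017030)
  = ln(1.6756e-08) / ln(0.000339213)
  = -17.904509 / -7.988882 ≈ 2.241178

2.241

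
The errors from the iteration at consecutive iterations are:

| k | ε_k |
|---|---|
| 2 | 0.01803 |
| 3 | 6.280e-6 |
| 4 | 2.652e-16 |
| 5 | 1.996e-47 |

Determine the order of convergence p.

3

Consecutive ratios: ε_5/ε_4 = 1.996e-47/2.652e-16 = 7.5264e-32, ε_4/ε_3 = 2.652e-16/6.280e-6 = 4.22293e-11.
p ≈ ln(7.5264e-32)/ln(4.22293e-11) = -71.6643/-23.8879 ≈ 3.00.
So the convergence is cubic (order 3).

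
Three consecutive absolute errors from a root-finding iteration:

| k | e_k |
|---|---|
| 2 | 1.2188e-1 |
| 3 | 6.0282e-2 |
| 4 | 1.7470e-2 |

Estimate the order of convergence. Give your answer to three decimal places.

p ≈ ln(e_4/e_3) / ln(e_3/e_2)
  = ln(1.7470e-2/6.0282e-2) / ln(6.0282e-2/1.2188e-1)
  = ln(0.289805) / ln(0.494601)
  = -1.238547 / -0.704004 ≈ 1.759290

1.759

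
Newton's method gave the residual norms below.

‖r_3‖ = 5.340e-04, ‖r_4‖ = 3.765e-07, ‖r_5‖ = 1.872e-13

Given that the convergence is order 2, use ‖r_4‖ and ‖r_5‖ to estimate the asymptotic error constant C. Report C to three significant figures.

1.32

C ≈ ‖r_5‖ / ‖r_4‖^2
  = 1.872e-13 / (3.765e-07)^2
  = 1.872e-13 / 1.41752e-13 ≈ 1.3206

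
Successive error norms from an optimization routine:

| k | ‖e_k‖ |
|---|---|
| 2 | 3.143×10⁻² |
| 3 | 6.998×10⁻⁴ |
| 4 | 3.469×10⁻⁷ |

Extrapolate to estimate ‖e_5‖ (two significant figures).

8.5e-14

First estimate the order: p ≈ ln(‖e_4‖/‖e_3‖) / ln(‖e_3‖/‖e_2‖) = ln(3.469×10⁻⁷/6.998×10⁻⁴)/ln(6.998×10⁻⁴/3.143×10⁻²) = ln(0.000495713)/ln(0.0222654) ≈ 2.0000.
Then ‖e_5‖ ≈ ‖e_4‖·(‖e_4‖/‖e_3‖)^p = 3.469×10⁻⁷·(0.000495713)^2.0000 = 3.469×10⁻⁷·2.45731e-07 ≈ 8.524e-14.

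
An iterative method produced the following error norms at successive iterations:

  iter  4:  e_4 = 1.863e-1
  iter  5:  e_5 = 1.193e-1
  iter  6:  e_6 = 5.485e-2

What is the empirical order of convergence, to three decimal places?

1.743

p ≈ ln(e_6/e_5) / ln(e_5/e_4)
  = ln(5.485e-2/1.193e-1) / ln(1.193e-1/1.863e-1)
  = ln(0.459765) / ln(0.640365)
  = -0.777040 / -0.445717 ≈ 1.743348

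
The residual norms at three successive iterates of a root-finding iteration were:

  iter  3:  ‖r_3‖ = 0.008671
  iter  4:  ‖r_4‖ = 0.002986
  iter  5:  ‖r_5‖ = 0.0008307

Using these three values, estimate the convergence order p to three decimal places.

1.200

p ≈ ln(‖r_5‖/‖r_4‖) / ln(‖r_4‖/‖r_3‖)
  = ln(0.0008307/0.002986) / ln(0.002986/0.008671)
  = ln(0.278198) / ln(0.344366)
  = -1.279422 / -1.066050 ≈ 1.200152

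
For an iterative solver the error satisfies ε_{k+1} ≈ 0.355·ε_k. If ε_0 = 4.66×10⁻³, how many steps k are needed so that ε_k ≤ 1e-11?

After k steps, ε_k ≈ 4.66×10⁻³·0.355^k.
Need 0.355^k ≤ 1e-11/4.66×10⁻³ = 2.14592e-09.
k ≥ ln(2.14592e-09)/ln(0.355) = -19.9597/-1.03564 = 19.273.
Smallest integer k = 20.

20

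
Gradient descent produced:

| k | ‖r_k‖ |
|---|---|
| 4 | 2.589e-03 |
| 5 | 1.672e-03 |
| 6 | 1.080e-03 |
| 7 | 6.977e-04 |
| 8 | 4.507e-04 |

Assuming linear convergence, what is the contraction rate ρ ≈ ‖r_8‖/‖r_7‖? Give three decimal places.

0.646

ρ ≈ ‖r_8‖/‖r_7‖ = 4.507e-04/6.977e-04 = 0.64598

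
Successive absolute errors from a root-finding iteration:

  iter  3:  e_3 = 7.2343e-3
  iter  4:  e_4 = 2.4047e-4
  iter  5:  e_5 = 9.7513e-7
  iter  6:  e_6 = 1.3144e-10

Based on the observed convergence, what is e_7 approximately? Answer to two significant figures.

7.2e-17

First estimate the order: p ≈ ln(e_6/e_5) / ln(e_5/e_4) = ln(1.3144e-10/9.7513e-7)/ln(9.7513e-7/2.4047e-4) = ln(0.000134792)/ln(0.0040551) ≈ 1.6180.
Then e_7 ≈ e_6·(e_6/e_5)^p = 1.3144e-10·(0.000134792)^1.6180 = 1.3144e-10·5.4676e-07 ≈ 7.187e-17.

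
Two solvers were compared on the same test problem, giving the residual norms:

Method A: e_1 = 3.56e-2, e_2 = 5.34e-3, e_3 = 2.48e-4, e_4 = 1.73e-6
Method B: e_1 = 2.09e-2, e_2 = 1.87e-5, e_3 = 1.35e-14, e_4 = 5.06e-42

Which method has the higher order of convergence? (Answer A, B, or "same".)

Method A: p ≈ ln(1.73e-6/2.48e-4)/ln(2.48e-4/5.34e-3) ≈ 1.62.
Method B: p ≈ ln(5.06e-42/1.35e-14)/ln(1.35e-14/1.87e-5) ≈ 3.00.
Method B has the higher order (≈3.0 vs ≈1.6).

B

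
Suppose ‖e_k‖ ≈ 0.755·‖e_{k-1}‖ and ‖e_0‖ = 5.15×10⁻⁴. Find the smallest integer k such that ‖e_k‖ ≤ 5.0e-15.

After k steps, ‖e_k‖ ≈ 5.15×10⁻⁴·0.755^k.
Need 0.755^k ≤ 5.0e-15/5.15×10⁻⁴ = 9.70874e-12.
k ≥ ln(9.70874e-12)/ln(0.755) = -25.3580/-0.28104 = 90.229.
Smallest integer k = 91.

91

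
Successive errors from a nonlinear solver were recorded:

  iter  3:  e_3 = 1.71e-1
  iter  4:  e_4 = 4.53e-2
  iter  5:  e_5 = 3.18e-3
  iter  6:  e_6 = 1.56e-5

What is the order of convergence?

Consecutive ratios: e_6/e_5 = 1.56e-5/3.18e-3 = 0.00490566, e_5/e_4 = 3.18e-3/4.53e-2 = 0.0701987.
p ≈ ln(0.00490566)/ln(0.0701987) = -5.3174/-2.6564 ≈ 2.00.
So the convergence is quadratic (order 2).

2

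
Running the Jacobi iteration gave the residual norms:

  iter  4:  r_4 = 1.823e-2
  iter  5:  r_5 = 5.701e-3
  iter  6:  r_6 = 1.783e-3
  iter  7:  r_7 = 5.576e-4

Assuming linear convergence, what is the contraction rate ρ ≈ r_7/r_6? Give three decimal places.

0.313

ρ ≈ r_7/r_6 = 5.576e-4/1.783e-3 = 0.31273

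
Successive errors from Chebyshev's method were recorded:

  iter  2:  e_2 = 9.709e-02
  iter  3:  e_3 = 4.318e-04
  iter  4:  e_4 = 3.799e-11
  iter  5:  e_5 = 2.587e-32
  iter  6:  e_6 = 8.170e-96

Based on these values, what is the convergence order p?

3

Consecutive ratios: e_6/e_5 = 8.170e-96/2.587e-32 = 3.1581e-64, e_5/e_4 = 2.587e-32/3.799e-11 = 6.80969e-22.
p ≈ ln(3.1581e-64)/ln(6.80969e-22) = -146.2155/-48.7385 ≈ 3.00.
So the convergence is cubic (order 3).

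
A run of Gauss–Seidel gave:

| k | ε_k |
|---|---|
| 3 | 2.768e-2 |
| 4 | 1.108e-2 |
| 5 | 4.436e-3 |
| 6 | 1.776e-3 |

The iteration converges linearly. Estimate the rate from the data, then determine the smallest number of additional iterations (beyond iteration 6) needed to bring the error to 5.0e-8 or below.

Rate ρ ≈ ε_6/ε_5 = 1.776e-3/4.436e-3 = 0.4004.
After j more steps, ε_{6+j} ≈ 1.776e-3·ρ^j; need ρ^j ≤ 5.0e-8/1.776e-3 = 2.81532e-05.
j ≥ ln(2.81532e-05)/ln(0.4004) = -10.4778/-0.91529 = 11.448.
So 12 more iterations are needed.

12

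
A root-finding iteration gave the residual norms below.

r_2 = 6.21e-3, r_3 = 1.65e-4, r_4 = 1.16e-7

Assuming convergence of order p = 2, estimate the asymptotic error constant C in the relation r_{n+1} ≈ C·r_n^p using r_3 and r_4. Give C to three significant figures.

4.26

C ≈ r_4 / r_3^2
  = 1.16e-7 / (1.65e-4)^2
  = 1.16e-7 / 2.7225e-08 ≈ 4.2608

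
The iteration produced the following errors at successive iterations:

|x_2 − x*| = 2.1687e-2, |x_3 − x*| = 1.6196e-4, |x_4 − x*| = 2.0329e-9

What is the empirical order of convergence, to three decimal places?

2.305

p ≈ ln(|x_4 − x*|/|x_3 − x*|) / ln(|x_3 − x*|/|x_2 − x*|)
  = ln(2.0329e-9/1.6196e-4) / ln(1.6196e-4/2.1687e-2)
  = ln(1.25519e-05) / ln(0.00746807)
  = -11.285639 / -4.897119 ≈ 2.304547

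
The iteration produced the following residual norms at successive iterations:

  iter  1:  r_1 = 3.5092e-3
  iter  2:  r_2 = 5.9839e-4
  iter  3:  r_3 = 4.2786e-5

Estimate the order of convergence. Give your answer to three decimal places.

p ≈ ln(r_3/r_2) / ln(r_2/r_1)
  = ln(4.2786e-5/5.9839e-4) / ln(5.9839e-4/3.5092e-3)
  = ln(0.0715019) / ln(0.17052)
  = -2.638031 / -1.768903 ≈ 1.491337

1.491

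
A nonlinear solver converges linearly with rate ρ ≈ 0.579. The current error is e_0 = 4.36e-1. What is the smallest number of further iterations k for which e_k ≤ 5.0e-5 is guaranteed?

17

After k steps, e_k ≈ 4.36e-1·0.579^k.
Need 0.579^k ≤ 5.0e-5/4.36e-1 = 0.000114679.
k ≥ ln(0.000114679)/ln(0.579) = -9.0734/-0.54645 = 16.604.
Smallest integer k = 17.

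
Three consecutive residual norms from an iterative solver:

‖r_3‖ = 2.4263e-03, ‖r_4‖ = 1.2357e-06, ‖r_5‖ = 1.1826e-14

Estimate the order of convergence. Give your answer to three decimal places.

p ≈ ln(‖r_5‖/‖r_4‖) / ln(‖r_4‖/‖r_3‖)
  = ln(1.1826e-14/1.2357e-06) / ln(1.2357e-06/2.4263e-03)
  = ln(9.57028e-09) / ln(0.000509294)
  = -18.464603 / -7.582485 ≈ 2.435165

2.435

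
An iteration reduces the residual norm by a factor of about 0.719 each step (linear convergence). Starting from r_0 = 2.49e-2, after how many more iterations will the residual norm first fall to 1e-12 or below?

After k steps, r_k ≈ 2.49e-2·0.719^k.
Need 0.719^k ≤ 1e-12/2.49e-2 = 4.01606e-11.
k ≥ ln(4.01606e-11)/ln(0.719) = -23.9381/-0.32989 = 72.564.
Smallest integer k = 73.

73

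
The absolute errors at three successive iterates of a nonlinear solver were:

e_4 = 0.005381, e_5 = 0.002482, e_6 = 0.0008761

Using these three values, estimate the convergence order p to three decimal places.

1.346

p ≈ ln(e_6/e_5) / ln(e_5/e_4)
  = ln(0.0008761/0.002482) / ln(0.002482/0.005381)
  = ln(0.352981) / ln(0.461253)
  = -1.041341 / -0.773809 ≈ 1.345734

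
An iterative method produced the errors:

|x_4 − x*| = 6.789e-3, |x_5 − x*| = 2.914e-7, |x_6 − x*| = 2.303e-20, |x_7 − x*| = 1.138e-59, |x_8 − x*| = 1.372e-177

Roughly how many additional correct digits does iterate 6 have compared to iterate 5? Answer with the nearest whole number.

Digits gained ≈ log₁₀(|x_5 − x*|/|x_6 − x*|) = log₁₀(2.914e-7/2.303e-20) = log₁₀(1.26531e+13) ≈ 13.102.

13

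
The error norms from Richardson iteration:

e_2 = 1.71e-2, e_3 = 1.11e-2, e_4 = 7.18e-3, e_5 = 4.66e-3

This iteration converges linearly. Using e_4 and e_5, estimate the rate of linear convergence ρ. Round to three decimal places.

ρ ≈ e_5/e_4 = 4.66e-3/7.18e-3 = 0.64903

0.649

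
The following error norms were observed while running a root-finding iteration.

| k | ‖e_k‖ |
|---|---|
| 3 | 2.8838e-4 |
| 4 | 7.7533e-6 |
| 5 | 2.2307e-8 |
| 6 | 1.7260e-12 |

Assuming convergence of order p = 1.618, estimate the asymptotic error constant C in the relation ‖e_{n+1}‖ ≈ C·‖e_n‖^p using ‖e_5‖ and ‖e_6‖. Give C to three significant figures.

4.14

C ≈ ‖e_6‖ / ‖e_5‖^1.618
  = 1.7260e-12 / (2.2307e-8)^1.618
  = 1.7260e-12 / 4.16656e-13 ≈ 4.1425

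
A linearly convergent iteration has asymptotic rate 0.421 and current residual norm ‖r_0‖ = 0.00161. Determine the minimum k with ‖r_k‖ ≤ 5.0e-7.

After k steps, ‖r_k‖ ≈ 0.00161·0.421^k.
Need 0.421^k ≤ 5.0e-7/0.00161 = 0.000310559.
k ≥ ln(0.000310559)/ln(0.421) = -8.0771/-0.86512 = 9.336.
Smallest integer k = 10.

10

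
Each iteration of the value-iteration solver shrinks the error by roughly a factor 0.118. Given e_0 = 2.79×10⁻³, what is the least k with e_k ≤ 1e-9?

7

After k steps, e_k ≈ 2.79×10⁻³·0.118^k.
Need 0.118^k ≤ 1e-9/2.79×10⁻³ = 3.58423e-07.
k ≥ ln(3.58423e-07)/ln(0.118) = -14.8416/-2.13707 = 6.945.
Smallest integer k = 7.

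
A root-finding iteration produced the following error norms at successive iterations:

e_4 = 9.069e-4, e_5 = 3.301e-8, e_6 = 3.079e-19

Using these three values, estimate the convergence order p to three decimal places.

2.485

p ≈ ln(e_6/e_5) / ln(e_5/e_4)
  = ln(3.079e-19/3.301e-8) / ln(3.301e-8/9.069e-4)
  = ln(9.32748e-12) / ln(3.63987e-05)
  = -25.398056 / -10.220977 ≈ 2.484895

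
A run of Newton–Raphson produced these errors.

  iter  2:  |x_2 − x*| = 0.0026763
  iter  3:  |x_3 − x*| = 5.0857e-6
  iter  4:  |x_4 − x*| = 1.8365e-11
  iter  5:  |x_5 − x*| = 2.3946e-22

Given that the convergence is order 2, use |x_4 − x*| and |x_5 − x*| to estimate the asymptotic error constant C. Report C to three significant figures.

0.710

C ≈ |x_5 − x*| / |x_4 − x*|^2
  = 2.3946e-22 / (1.8365e-11)^2
  = 2.3946e-22 / 3.37273e-22 ≈ 0.70999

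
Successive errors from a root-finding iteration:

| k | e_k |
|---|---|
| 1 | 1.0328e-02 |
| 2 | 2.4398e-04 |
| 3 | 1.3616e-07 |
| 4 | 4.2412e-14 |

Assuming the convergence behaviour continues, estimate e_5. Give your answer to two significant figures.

4.1e-27

First estimate the order: p ≈ ln(e_4/e_3) / ln(e_3/e_2) = ln(4.2412e-14/1.3616e-07)/ln(1.3616e-07/2.4398e-04) = ln(3.11486e-07)/ln(0.000558079) ≈ 2.0000.
Then e_5 ≈ e_4·(e_4/e_3)^p = 4.2412e-14·(3.11486e-07)^2.0000 = 4.2412e-14·9.70235e-14 ≈ 4.115e-27.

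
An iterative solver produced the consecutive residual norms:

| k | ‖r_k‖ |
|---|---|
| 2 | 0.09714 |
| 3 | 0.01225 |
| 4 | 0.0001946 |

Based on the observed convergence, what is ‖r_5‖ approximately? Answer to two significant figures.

First estimate the order: p ≈ ln(‖r_4‖/‖r_3‖) / ln(‖r_3‖/‖r_2‖) = ln(0.0001946/0.01225)/ln(0.01225/0.09714) = ln(0.0158857)/ln(0.126107) ≈ 2.0005.
Then ‖r_5‖ ≈ ‖r_4‖·(‖r_4‖/‖r_3‖)^p = 0.0001946·(0.0158857)^2.0005 = 0.0001946·0.000251833 ≈ 4.901e-08.

4.9e-8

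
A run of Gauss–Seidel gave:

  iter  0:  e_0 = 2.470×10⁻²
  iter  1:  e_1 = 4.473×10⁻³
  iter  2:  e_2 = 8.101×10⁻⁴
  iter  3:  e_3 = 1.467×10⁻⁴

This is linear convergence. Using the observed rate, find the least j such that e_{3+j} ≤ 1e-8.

Rate ρ ≈ e_3/e_2 = 1.467×10⁻⁴/8.101×10⁻⁴ = 0.1811.
After j more steps, e_{3+j} ≈ 1.467×10⁻⁴·ρ^j; need ρ^j ≤ 1e-8/1.467×10⁻⁴ = 6.81663e-05.
j ≥ ln(6.81663e-05)/ln(0.1811) = -9.5936/-1.70871 = 5.615.
So 6 more iterations are needed.

6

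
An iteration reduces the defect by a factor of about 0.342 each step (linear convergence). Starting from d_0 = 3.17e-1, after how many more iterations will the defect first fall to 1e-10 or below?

21

After k steps, d_k ≈ 3.17e-1·0.342^k.
Need 0.342^k ≤ 1e-10/3.17e-1 = 3.15457e-10.
k ≥ ln(3.15457e-10)/ln(0.342) = -21.8770/-1.07294 = 20.390.
Smallest integer k = 21.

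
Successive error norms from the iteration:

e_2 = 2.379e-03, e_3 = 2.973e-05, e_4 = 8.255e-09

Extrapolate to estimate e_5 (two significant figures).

First estimate the order: p ≈ ln(e_4/e_3) / ln(e_3/e_2) = ln(8.255e-09/2.973e-05)/ln(2.973e-05/2.379e-03) = ln(0.000277666)/ln(0.0124968) ≈ 1.8687.
Then e_5 ≈ e_4·(e_4/e_3)^p = 8.255e-09·(0.000277666)^1.8687 = 8.255e-09·2.25949e-07 ≈ 1.865e-15.

1.9e-15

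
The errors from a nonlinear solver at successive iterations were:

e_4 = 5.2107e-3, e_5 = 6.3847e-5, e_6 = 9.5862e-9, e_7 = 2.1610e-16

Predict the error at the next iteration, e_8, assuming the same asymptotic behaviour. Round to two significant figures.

First estimate the order: p ≈ ln(e_7/e_6) / ln(e_6/e_5) = ln(2.1610e-16/9.5862e-9)/ln(9.5862e-9/6.3847e-5) = ln(2.25428e-08)/ln(0.000150143) ≈ 2.0000.
Then e_8 ≈ e_7·(e_7/e_6)^p = 2.1610e-16·(2.25428e-08)^2.0000 = 2.1610e-16·5.08178e-16 ≈ 1.098e-31.

1.1e-31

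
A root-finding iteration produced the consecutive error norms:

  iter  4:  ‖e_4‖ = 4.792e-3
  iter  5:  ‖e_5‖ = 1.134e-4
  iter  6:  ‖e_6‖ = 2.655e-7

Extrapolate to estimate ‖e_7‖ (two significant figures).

1.5e-11

First estimate the order: p ≈ ln(‖e_6‖/‖e_5‖) / ln(‖e_5‖/‖e_4‖) = ln(2.655e-7/1.134e-4)/ln(1.134e-4/4.792e-3) = ln(0.00234127)/ln(0.0236644) ≈ 1.6179.
Then ‖e_7‖ ≈ ‖e_6‖·(‖e_6‖/‖e_5‖)^p = 2.655e-7·(0.00234127)^1.6179 = 2.655e-7·5.54671e-05 ≈ 1.473e-11.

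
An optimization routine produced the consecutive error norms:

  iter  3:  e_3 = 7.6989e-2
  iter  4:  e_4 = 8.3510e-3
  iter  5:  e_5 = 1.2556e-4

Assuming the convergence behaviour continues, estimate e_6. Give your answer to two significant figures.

First estimate the order: p ≈ ln(e_5/e_4) / ln(e_4/e_3) = ln(1.2556e-4/8.3510e-3)/ln(8.3510e-3/7.6989e-2) = ln(0.0150353)/ln(0.10847) ≈ 1.8896.
Then e_6 ≈ e_5·(e_5/e_4)^p = 1.2556e-4·(0.0150353)^1.8896 = 1.2556e-4·0.000359311 ≈ 4.512e-08.

4.5e-8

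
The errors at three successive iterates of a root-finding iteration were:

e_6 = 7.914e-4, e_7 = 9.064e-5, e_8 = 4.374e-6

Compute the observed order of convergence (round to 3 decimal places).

1.399

p ≈ ln(e_8/e_7) / ln(e_7/e_6)
  = ln(4.374e-6/9.064e-5) / ln(9.064e-5/7.914e-4)
  = ln(0.0482568) / ln(0.114531)
  = -3.031219 / -2.166910 ≈ 1.398867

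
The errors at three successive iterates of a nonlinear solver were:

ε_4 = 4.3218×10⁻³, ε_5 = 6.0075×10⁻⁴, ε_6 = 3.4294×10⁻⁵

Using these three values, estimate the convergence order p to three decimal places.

p ≈ ln(ε_6/ε_5) / ln(ε_5/ε_4)
  = ln(3.4294×10⁻⁵/6.0075×10⁻⁴) / ln(6.0075×10⁻⁴/4.3218×10⁻³)
  = ln(0.0570853) / ln(0.139005)
  = -2.863209 / -1.973245 ≈ 1.451015

1.451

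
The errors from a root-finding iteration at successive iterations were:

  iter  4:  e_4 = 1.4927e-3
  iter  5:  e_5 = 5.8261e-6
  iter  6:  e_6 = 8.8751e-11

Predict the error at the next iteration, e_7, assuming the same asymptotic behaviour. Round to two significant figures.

2.1e-20

First estimate the order: p ≈ ln(e_6/e_5) / ln(e_5/e_4) = ln(8.8751e-11/5.8261e-6)/ln(5.8261e-6/1.4927e-3) = ln(1.52333e-05)/ln(0.00390306) ≈ 2.0000.
Then e_7 ≈ e_6·(e_6/e_5)^p = 8.8751e-11·(1.52333e-05)^2.0000 = 8.8751e-11·2.32053e-10 ≈ 2.059e-20.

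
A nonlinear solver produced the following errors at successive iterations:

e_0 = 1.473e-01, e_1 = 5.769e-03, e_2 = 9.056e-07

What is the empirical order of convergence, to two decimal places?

2.70

p ≈ ln(e_2/e_1) / ln(e_1/e_0)
  = ln(9.056e-07/5.769e-03) / ln(5.769e-03/1.473e-01)
  = ln(0.000156977) / ln(0.039165)
  = -8.75941 / -3.23997 ≈ 2.70355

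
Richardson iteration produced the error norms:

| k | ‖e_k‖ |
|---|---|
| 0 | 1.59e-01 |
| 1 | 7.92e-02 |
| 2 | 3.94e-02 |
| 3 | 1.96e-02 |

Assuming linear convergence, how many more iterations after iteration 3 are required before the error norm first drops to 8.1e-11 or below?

Rate ρ ≈ ‖e_3‖/‖e_2‖ = 1.96e-02/3.94e-02 = 0.4975.
After j more steps, ‖e_{3+j}‖ ≈ 1.96e-02·ρ^j; need ρ^j ≤ 8.1e-11/1.96e-02 = 4.13265e-09.
j ≥ ln(4.13265e-09)/ln(0.4975) = -19.3043/-0.69816 = 27.650.
So 28 more iterations are needed.

28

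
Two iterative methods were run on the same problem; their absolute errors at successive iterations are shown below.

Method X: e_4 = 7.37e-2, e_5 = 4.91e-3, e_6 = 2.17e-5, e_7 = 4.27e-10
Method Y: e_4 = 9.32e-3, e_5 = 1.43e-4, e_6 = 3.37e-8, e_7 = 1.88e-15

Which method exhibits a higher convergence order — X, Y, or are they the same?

same

Method X: p ≈ ln(4.27e-10/2.17e-5)/ln(2.17e-5/4.91e-3) ≈ 2.00.
Method Y: p ≈ ln(1.88e-15/3.37e-8)/ln(3.37e-8/1.43e-4) ≈ 2.00.
Both orders ≈ 2.0 — effectively the same.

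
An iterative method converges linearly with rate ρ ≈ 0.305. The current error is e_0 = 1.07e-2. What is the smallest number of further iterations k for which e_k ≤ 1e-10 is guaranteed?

After k steps, e_k ≈ 1.07e-2·0.305^k.
Need 0.305^k ≤ 1e-10/1.07e-2 = 9.34579e-09.
k ≥ ln(9.34579e-09)/ln(0.305) = -18.4883/-1.18744 = 15.570.
Smallest integer k = 16.

16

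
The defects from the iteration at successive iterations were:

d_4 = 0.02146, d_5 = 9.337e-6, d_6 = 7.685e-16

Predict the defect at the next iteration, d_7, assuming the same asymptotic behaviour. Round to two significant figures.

First estimate the order: p ≈ ln(d_6/d_5) / ln(d_5/d_4) = ln(7.685e-16/9.337e-6)/ln(9.337e-6/0.02146) = ln(8.2307e-11)/ln(0.000435089) ≈ 3.0001.
Then d_7 ≈ d_6·(d_6/d_5)^p = 7.685e-16·(8.2307e-11)^3.0001 = 7.685e-16·5.56291e-31 ≈ 4.275e-46.

4.3e-46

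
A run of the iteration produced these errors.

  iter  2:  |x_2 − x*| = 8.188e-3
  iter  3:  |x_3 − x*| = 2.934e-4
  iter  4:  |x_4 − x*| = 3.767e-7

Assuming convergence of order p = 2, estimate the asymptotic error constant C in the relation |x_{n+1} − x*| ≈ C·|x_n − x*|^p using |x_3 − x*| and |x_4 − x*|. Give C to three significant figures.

C ≈ |x_4 − x*| / |x_3 − x*|^2
  = 3.767e-7 / (2.934e-4)^2
  = 3.767e-7 / 8.60836e-08 ≈ 4.376

4.38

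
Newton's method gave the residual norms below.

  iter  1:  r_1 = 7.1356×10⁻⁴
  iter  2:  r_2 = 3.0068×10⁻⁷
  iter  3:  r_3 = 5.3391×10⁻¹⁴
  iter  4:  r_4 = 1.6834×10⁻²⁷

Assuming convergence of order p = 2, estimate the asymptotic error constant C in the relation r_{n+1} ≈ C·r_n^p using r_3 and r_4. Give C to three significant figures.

C ≈ r_4 / r_3^2
  = 1.6834×10⁻²⁷ / (5.3391×10⁻¹⁴)^2
  = 1.6834×10⁻²⁷ / 2.8506e-27 ≈ 0.59054

0.591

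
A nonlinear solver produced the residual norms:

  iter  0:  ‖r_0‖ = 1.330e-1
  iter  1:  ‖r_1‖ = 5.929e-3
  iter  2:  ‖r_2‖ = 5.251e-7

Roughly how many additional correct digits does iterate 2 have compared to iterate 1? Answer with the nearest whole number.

4

Digits gained ≈ log₁₀(‖r_1‖/‖r_2‖) = log₁₀(5.929e-3/5.251e-7) = log₁₀(11291.2) ≈ 4.053.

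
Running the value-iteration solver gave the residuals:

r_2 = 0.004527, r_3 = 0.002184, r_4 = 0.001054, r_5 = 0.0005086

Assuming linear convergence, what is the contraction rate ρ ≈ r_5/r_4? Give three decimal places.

0.483

ρ ≈ r_5/r_4 = 0.0005086/0.001054 = 0.48254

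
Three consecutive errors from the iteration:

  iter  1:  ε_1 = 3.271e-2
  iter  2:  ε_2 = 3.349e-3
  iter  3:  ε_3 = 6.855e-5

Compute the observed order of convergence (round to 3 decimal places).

p ≈ ln(ε_3/ε_2) / ln(ε_2/ε_1)
  = ln(6.855e-5/3.349e-3) / ln(3.349e-3/3.271e-2)
  = ln(0.0204688) / ln(0.102385)
  = -3.888854 / -2.279015 ≈ 1.706375

1.706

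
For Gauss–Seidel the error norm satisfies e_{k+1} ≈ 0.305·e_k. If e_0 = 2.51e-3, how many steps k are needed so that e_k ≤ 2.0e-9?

After k steps, e_k ≈ 2.51e-3·0.305^k.
Need 0.305^k ≤ 2.0e-9/2.51e-3 = 7.96813e-07.
k ≥ ln(7.96813e-07)/ln(0.305) = -14.0426/-1.18744 = 11.826.
Smallest integer k = 12.

12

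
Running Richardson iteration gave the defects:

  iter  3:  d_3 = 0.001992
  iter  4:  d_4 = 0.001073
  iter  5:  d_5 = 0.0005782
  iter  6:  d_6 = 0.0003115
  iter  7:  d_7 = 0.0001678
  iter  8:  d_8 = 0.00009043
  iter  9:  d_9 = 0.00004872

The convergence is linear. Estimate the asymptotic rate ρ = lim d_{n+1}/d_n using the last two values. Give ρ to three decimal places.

ρ ≈ d_9/d_8 = 0.00004872/0.00009043 = 0.53876

0.539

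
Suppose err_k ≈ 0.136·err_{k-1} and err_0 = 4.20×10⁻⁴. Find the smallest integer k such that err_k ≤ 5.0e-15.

After k steps, err_k ≈ 4.20×10⁻⁴·0.136^k.
Need 0.136^k ≤ 5.0e-15/4.20×10⁻⁴ = 1.19048e-11.
k ≥ ln(1.19048e-11)/ln(0.136) = -25.1541/-1.99510 = 12.608.
Smallest integer k = 13.

13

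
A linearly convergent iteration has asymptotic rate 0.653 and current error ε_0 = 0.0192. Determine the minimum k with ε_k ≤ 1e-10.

After k steps, ε_k ≈ 0.0192·0.653^k.
Need 0.653^k ≤ 1e-10/0.0192 = 5.20833e-09.
k ≥ ln(5.20833e-09)/ln(0.653) = -19.0730/-0.42618 = 44.753.
Smallest integer k = 45.

45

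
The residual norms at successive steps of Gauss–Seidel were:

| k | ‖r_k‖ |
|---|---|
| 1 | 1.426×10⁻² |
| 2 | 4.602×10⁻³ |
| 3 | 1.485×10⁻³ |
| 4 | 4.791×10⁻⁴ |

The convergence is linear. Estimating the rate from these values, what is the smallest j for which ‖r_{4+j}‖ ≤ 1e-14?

22

Rate ρ ≈ ‖r_4‖/‖r_3‖ = 4.791×10⁻⁴/1.485×10⁻³ = 0.3226.
After j more steps, ‖r_{4+j}‖ ≈ 4.791×10⁻⁴·ρ^j; need ρ^j ≤ 1e-14/4.791×10⁻⁴ = 2.08725e-11.
j ≥ ln(2.08725e-11)/ln(0.3226) = -24.5926/-1.13134 = 21.738.
So 22 more iterations are needed.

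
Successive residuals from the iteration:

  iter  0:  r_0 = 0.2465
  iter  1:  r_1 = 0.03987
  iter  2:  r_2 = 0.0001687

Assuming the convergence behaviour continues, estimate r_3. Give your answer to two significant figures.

First estimate the order: p ≈ ln(r_2/r_1) / ln(r_1/r_0) = ln(0.0001687/0.03987)/ln(0.03987/0.2465) = ln(0.00423125)/ln(0.161744) ≈ 3.0000.
Then r_3 ≈ r_2·(r_2/r_1)^p = 0.0001687·(0.00423125)^3.0000 = 0.0001687·7.57541e-08 ≈ 1.278e-11.

1.3e-11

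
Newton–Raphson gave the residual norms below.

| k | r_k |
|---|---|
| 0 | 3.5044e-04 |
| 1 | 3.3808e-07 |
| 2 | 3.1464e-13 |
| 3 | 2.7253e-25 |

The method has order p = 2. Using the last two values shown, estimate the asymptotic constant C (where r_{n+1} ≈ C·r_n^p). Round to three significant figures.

2.75

C ≈ r_3 / r_2^2
  = 2.7253e-25 / (3.1464e-13)^2
  = 2.7253e-25 / 9.89983e-26 ≈ 2.7529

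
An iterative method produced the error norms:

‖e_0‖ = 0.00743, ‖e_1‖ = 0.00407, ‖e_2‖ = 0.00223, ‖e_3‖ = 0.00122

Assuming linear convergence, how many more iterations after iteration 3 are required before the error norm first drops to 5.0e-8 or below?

Rate ρ ≈ ‖e_3‖/‖e_2‖ = 0.00122/0.00223 = 0.5471.
After j more steps, ‖e_{3+j}‖ ≈ 0.00122·ρ^j; need ρ^j ≤ 5.0e-8/0.00122 = 4.09836e-05.
j ≥ ln(4.09836e-05)/ln(0.5471) = -10.1023/-0.60312 = 16.750.
So 17 more iterations are needed.

17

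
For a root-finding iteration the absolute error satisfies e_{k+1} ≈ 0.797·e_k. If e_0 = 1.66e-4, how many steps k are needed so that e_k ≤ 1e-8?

43

After k steps, e_k ≈ 1.66e-4·0.797^k.
Need 0.797^k ≤ 1e-8/1.66e-4 = 6.0241e-05.
k ≥ ln(6.0241e-05)/ln(0.797) = -9.7172/-0.22690 = 42.826.
Smallest integer k = 43.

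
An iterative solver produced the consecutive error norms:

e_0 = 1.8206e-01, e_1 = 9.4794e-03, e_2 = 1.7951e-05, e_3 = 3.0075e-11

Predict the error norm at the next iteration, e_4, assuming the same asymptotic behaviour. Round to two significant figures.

First estimate the order: p ≈ ln(e_3/e_2) / ln(e_2/e_1) = ln(3.0075e-11/1.7951e-05)/ln(1.7951e-05/9.4794e-03) = ln(1.67539e-06)/ln(0.00189369) ≈ 2.1214.
Then e_4 ≈ e_3·(e_3/e_2)^p = 3.0075e-11·(1.67539e-06)^2.1214 = 3.0075e-11·5.58521e-13 ≈ 1.68e-23.

1.7e-23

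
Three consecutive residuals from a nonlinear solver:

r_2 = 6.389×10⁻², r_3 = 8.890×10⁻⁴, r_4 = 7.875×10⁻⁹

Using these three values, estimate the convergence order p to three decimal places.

2.722

p ≈ ln(r_4/r_3) / ln(r_3/r_2)
  = ln(7.875×10⁻⁹/8.890×10⁻⁴) / ln(8.890×10⁻⁴/6.389×10⁻²)
  = ln(8.85827e-06) / ln(0.0139145)
  = -11.634159 / -4.274824 ≈ 2.721553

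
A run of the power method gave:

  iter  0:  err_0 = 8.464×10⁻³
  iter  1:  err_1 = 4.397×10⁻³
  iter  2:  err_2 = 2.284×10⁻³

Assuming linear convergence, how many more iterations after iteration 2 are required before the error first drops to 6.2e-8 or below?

Rate ρ ≈ err_2/err_1 = 2.284×10⁻³/4.397×10⁻³ = 0.5194.
After j more steps, err_{2+j} ≈ 2.284×10⁻³·ρ^j; need ρ^j ≤ 6.2e-8/2.284×10⁻³ = 2.71454e-05.
j ≥ ln(2.71454e-05)/ln(0.5194) = -10.5143/-0.65508 = 16.050.
So 17 more iterations are needed.

17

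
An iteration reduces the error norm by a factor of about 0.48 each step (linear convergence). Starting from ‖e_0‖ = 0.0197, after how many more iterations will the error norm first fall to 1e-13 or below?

36

After k steps, ‖e_k‖ ≈ 0.0197·0.48^k.
Need 0.48^k ≤ 1e-13/0.0197 = 5.07614e-12.
k ≥ ln(5.07614e-12)/ln(0.48) = -26.0065/-0.73397 = 35.433.
Smallest integer k = 36.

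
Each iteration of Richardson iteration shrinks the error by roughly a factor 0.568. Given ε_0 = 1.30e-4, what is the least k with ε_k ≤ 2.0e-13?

36

After k steps, ε_k ≈ 1.30e-4·0.568^k.
Need 0.568^k ≤ 2.0e-13/1.30e-4 = 1.53846e-09.
k ≥ ln(1.53846e-09)/ln(0.568) = -20.2925/-0.56563 = 35.876.
Smallest integer k = 36.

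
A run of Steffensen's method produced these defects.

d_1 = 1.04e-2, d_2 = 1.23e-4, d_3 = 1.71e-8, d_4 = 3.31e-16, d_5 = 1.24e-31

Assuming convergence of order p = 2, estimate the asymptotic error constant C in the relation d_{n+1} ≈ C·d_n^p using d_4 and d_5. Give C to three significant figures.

1.13

C ≈ d_5 / d_4^2
  = 1.24e-31 / (3.31e-16)^2
  = 1.24e-31 / 1.09561e-31 ≈ 1.1318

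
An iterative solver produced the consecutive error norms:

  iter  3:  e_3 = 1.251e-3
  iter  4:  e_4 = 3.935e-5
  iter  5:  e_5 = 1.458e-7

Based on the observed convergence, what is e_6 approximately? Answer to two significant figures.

First estimate the order: p ≈ ln(e_5/e_4) / ln(e_4/e_3) = ln(1.458e-7/3.935e-5)/ln(3.935e-5/1.251e-3) = ln(0.00370521)/ln(0.0314548) ≈ 1.6183.
Then e_6 ≈ e_5·(e_5/e_4)^p = 1.458e-7·(0.00370521)^1.6183 = 1.458e-7·0.000116308 ≈ 1.696e-11.

1.7e-11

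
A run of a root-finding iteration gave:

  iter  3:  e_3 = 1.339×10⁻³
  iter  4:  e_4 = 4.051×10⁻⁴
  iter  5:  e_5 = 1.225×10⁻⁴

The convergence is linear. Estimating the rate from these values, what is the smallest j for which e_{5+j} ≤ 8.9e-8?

Rate ρ ≈ e_5/e_4 = 1.225×10⁻⁴/4.051×10⁻⁴ = 0.3024.
After j more steps, e_{5+j} ≈ 1.225×10⁻⁴·ρ^j; need ρ^j ≤ 8.9e-8/1.225×10⁻⁴ = 0.000726531.
j ≥ ln(0.000726531)/ln(0.3024) = -7.2272/-1.19600 = 6.043.
So 7 more iterations are needed.

7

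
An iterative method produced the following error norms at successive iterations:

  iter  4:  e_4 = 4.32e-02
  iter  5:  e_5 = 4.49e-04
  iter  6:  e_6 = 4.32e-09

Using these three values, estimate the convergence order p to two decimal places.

p ≈ ln(e_6/e_5) / ln(e_5/e_4)
  = ln(4.32e-09/4.49e-04) / ln(4.49e-04/4.32e-02)
  = ln(9.62138e-06) / ln(0.0103935)
  = -11.55152 / -4.56657 ≈ 2.52958

2.53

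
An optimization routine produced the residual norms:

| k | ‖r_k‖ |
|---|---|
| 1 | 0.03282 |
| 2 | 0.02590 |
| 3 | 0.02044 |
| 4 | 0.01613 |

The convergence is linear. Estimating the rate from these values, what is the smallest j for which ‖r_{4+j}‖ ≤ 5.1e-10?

73

Rate ρ ≈ ‖r_4‖/‖r_3‖ = 0.01613/0.02044 = 0.7891.
After j more steps, ‖r_{4+j}‖ ≈ 0.01613·ρ^j; need ρ^j ≤ 5.1e-10/0.01613 = 3.16181e-08.
j ≥ ln(3.16181e-08)/ln(0.7891) = -17.2695/-0.23686 = 72.910.
So 73 more iterations are needed.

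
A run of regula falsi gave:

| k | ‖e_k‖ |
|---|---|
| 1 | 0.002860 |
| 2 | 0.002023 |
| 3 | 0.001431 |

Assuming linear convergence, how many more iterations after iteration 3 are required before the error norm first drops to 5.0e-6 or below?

17

Rate ρ ≈ ‖e_3‖/‖e_2‖ = 0.001431/0.002023 = 0.7074.
After j more steps, ‖e_{3+j}‖ ≈ 0.001431·ρ^j; need ρ^j ≤ 5.0e-6/0.001431 = 0.00349406.
j ≥ ln(0.00349406)/ln(0.7074) = -5.6567/-0.34616 = 16.341.
So 17 more iterations are needed.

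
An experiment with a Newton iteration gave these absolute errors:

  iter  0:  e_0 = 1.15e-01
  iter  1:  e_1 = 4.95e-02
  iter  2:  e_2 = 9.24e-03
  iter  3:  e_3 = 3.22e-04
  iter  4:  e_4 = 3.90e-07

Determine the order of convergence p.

2

Consecutive ratios: e_4/e_3 = 3.90e-07/3.22e-04 = 0.00121118, e_3/e_2 = 3.22e-04/9.24e-03 = 0.0348485.
p ≈ ln(0.00121118)/ln(0.0348485) = -6.7162/-3.3567 ≈ 2.00.
So the convergence is quadratic (order 2).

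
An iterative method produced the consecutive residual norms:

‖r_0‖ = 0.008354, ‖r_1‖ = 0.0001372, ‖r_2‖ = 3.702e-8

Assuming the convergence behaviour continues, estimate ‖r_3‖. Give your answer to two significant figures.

First estimate the order: p ≈ ln(‖r_2‖/‖r_1‖) / ln(‖r_1‖/‖r_0‖) = ln(3.702e-8/0.0001372)/ln(0.0001372/0.008354) = ln(0.000269825)/ln(0.0164233) ≈ 1.9999.
Then ‖r_3‖ ≈ ‖r_2‖·(‖r_2‖/‖r_1‖)^p = 3.702e-8·(0.000269825)^1.9999 = 3.702e-8·7.28654e-08 ≈ 2.697e-15.

2.7e-15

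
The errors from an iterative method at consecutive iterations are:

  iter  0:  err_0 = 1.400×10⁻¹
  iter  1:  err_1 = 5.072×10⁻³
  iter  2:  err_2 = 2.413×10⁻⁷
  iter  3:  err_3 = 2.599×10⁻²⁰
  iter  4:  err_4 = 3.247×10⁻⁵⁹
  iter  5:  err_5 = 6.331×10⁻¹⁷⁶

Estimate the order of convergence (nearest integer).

Consecutive ratios: err_5/err_4 = 6.331×10⁻¹⁷⁶/3.247×10⁻⁵⁹ = 1.9498e-117, err_4/err_3 = 3.247×10⁻⁵⁹/2.599×10⁻²⁰ = 1.24933e-39.
p ≈ ln(1.9498e-117)/ln(1.24933e-39) = -268.7347/-89.5782 ≈ 3.00.
So the convergence is cubic (order 3).

3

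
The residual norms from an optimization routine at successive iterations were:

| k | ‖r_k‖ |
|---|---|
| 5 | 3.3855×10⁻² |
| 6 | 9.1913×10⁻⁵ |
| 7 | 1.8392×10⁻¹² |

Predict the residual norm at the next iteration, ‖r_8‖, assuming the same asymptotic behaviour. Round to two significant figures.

1.5e-35

First estimate the order: p ≈ ln(‖r_7‖/‖r_6‖) / ln(‖r_6‖/‖r_5‖) = ln(1.8392×10⁻¹²/9.1913×10⁻⁵)/ln(9.1913×10⁻⁵/3.3855×10⁻²) = ln(2.00102e-08)/ln(0.0027149) ≈ 3.0000.
Then ‖r_8‖ ≈ ‖r_7‖·(‖r_7‖/‖r_6‖)^p = 1.8392×10⁻¹²·(2.00102e-08)^3.0000 = 1.8392×10⁻¹²·8.01225e-24 ≈ 1.474e-35.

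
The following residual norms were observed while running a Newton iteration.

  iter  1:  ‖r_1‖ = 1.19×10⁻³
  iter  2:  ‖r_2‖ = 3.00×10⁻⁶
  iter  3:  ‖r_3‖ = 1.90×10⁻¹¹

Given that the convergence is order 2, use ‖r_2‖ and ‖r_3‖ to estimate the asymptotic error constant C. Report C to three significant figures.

2.11

C ≈ ‖r_3‖ / ‖r_2‖^2
  = 1.90×10⁻¹¹ / (3.00×10⁻⁶)^2
  = 1.90×10⁻¹¹ / 9e-12 ≈ 2.1111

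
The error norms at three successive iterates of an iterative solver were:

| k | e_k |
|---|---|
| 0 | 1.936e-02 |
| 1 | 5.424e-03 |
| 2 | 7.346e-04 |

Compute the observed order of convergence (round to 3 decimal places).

p ≈ ln(e_2/e_1) / ln(e_1/e_0)
  = ln(7.346e-04/5.424e-03) / ln(5.424e-03/1.936e-02)
  = ln(0.135435) / ln(0.280165)
  = -1.999263 / -1.272377 ≈ 1.571282

1.571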